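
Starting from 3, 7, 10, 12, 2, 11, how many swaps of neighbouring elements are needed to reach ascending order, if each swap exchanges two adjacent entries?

5 adjacent swaps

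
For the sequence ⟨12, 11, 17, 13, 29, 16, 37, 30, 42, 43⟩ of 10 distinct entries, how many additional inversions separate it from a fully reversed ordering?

Maximum inversions for 10 distinct elements is C(10, 2) = 10·9/2 = 45.
Current inversions — for each element, count later smaller elements:
12: 1
11: 0
17: 2
13: 0
29: 1
16: 0
37: 1
30: 0
42: 0
43: 0
Current total: 1 + 0 + 2 + 0 + 1 + 0 + 1 + 0 + 0 + 0 = 5
Shortfall: 45 − 5 = 40

40 inversions short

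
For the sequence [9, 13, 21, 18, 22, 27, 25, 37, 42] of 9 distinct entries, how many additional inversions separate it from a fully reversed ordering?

34

Maximum inversions for 9 distinct elements is C(9, 2) = 9·8/2 = 36.
Current inversions — for each element, count later smaller elements:
9: 0
13: 0
21: 1
18: 0
22: 0
27: 1
25: 0
37: 0
42: 0
Current total: 0 + 0 + 1 + 0 + 0 + 1 + 0 + 0 + 0 = 2
Shortfall: 36 − 2 = 34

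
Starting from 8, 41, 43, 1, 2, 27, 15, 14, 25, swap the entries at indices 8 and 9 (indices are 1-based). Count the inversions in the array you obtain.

19 inversions

Positions 8 and 9 hold 14 and 25; after swapping, the array is [8, 41, 43, 1, 2, 27, 15, 25, 14].
For each element, count later entries that are smaller:
8 → 1, 2 → 2
41 → 1, 2, 27, 15, 25, 14 → 6
43 → 1, 2, 27, 15, 25, 14 → 6
1 → none → 0
2 → none → 0
27 → 15, 25, 14 → 3
15 → 14 → 1
25 → 14 → 1
14 → none → 0
Sum: 2 + 6 + 6 + 0 + 0 + 3 + 1 + 1 + 0 = 19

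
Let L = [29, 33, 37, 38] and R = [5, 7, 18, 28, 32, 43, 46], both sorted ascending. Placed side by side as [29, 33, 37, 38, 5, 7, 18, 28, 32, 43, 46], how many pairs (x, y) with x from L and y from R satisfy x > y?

Take each right-half value and tally the left-half values above it:
r = 5: 29, 33, 37, 38 → 4
r = 7: 29, 33, 37, 38 → 4
r = 18: 29, 33, 37, 38 → 4
r = 28: 29, 33, 37, 38 → 4
r = 32: 33, 37, 38 → 3
r = 43: none → 0
r = 46: none → 0
Cross-inversions: 4 + 4 + 4 + 4 + 3 + 0 + 0 = 19

19 cross-inversions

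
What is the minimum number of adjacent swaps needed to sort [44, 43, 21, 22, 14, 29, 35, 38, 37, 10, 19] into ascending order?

Adjacent swaps: 35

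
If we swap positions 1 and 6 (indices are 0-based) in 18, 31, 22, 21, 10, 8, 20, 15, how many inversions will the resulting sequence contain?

Positions 1 and 6 hold 31 and 20; after swapping, the array is [18, 20, 22, 21, 10, 8, 31, 15].
Element-by-element contributions:
18 → 10, 8, 15 → 3
20 → 10, 8, 15 → 3
22 → 21, 10, 8, 15 → 4
21 → 10, 8, 15 → 3
10 → 8 → 1
8 → none → 0
31 → 15 → 1
15 → none → 0
Sum: 3 + 3 + 4 + 3 + 1 + 0 + 1 + 0 = 15

15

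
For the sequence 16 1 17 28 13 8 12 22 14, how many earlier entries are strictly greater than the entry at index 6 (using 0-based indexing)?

The element at index 6 is 12.
Elements before it: 16, 1, 17, 28, 13, 8
Those larger than 12: 16, 17, 28, 13

4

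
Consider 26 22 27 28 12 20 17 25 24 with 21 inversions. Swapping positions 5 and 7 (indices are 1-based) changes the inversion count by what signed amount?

+1

Positions 5 and 7 hold 12 and 17; after swapping, the array is [26, 22, 27, 28, 17, 20, 12, 25, 24].
For each element, count later entries that are smaller:
26: 6
22: 3
27: 5
28: 5
17: 1
20: 1
12: 0
25: 1
24: 0
Sum: 6 + 3 + 5 + 5 + 1 + 1 + 0 + 1 + 0 = 22
Change: 22 − 21 = +1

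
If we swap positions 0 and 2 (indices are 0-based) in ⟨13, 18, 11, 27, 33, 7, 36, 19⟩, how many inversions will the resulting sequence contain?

9

Positions 0 and 2 hold 13 and 11; after swapping, the array is [11, 18, 13, 27, 33, 7, 36, 19].
Sweep left to right; for each value list the smaller values that follow it:
11: 1
18: 2
13: 1
27: 2
33: 2
7: 0
36: 1
19: 0
Sum: 1 + 2 + 1 + 2 + 2 + 0 + 1 + 0 = 9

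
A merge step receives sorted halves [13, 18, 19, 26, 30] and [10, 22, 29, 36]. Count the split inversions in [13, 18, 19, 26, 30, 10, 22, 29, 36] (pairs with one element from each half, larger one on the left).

Cross-inversions: 8

Take each right-half value and tally the left-half values above it:
r = 10: 13, 18, 19, 26, 30 → 5
r = 22: 26, 30 → 2
r = 29: 30 → 1
r = 36: none → 0
Cross-inversions: 5 + 2 + 1 + 0 = 8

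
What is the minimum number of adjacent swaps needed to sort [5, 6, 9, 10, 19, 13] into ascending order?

Each adjacent swap fixes exactly one inversion, so the minimum swap count equals the number of inversions.
Count inversions — for each element, later elements that are smaller:
5: none → 0
6: none → 0
9: none → 0
10: none → 0
19: 13 → 1
13: none → 0
Total inversions: 0 + 0 + 0 + 0 + 1 + 0 = 1

There is 1 adjacent swap.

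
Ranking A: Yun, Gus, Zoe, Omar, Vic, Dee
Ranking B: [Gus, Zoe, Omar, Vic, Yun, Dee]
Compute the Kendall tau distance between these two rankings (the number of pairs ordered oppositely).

Discordant pairs: 4

Assign each item its position (1..6) in the first ordering, then rewrite the second ordering as that position sequence:
positions: Yun→1, Gus→2, Zoe→3, Omar→4, Vic→5, Dee→6
second ordering as positions: [2, 3, 4, 5, 1, 6]
Discordant pairs = inversions in this position sequence.
2: 1 → 1
3: 1 → 1
4: 1 → 1
5: 1 → 1
1: 0
6: 0
Total: 1 + 1 + 1 + 1 + 0 + 0 = 4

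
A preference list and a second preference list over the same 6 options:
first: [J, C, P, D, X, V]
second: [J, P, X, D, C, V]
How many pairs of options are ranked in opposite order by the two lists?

Assign each item its position (1..6) in the first ordering, then rewrite the second ordering as that position sequence:
positions: J→1, C→2, P→3, D→4, X→5, V→6
second ordering as positions: [1, 3, 5, 4, 2, 6]
Discordant pairs = inversions in this position sequence.
1: 0
3: 2 → 1
5: 4, 2 → 2
4: 2 → 1
2: 0
6: 0
Total: 0 + 1 + 2 + 1 + 0 + 0 = 4

4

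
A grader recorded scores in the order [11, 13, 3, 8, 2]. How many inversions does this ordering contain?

Listing every pair i<j with a[i]>a[j] (using 0-based positions):
(0,2): 11 > 3
(0,3): 11 > 8
(0,4): 11 > 2
(1,2): 13 > 3
(1,3): 13 > 8
(1,4): 13 > 2
(2,4): 3 > 2
(3,4): 8 > 2
That's 8 pairs.

8 inversions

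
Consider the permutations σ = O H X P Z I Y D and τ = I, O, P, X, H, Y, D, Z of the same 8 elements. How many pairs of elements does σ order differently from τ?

10

Assign each item its position (1..8) in the first ordering, then rewrite the second ordering as that position sequence:
positions: O→1, H→2, X→3, P→4, Z→5, I→6, Y→7, D→8
second ordering as positions: [6, 1, 4, 3, 2, 7, 8, 5]
Discordant pairs = inversions in this position sequence.
6: 1, 4, 3, 2, 5 → 5
1: 0
4: 3, 2 → 2
3: 2 → 1
2: 0
7: 5 → 1
8: 5 → 1
5: 0
Total: 5 + 0 + 2 + 1 + 0 + 1 + 1 + 0 = 10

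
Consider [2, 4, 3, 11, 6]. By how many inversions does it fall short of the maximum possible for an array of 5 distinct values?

Maximum inversions for 5 distinct elements is C(5, 2) = 5·4/2 = 10.
Current inversions — for each element, count later smaller elements:
2: 0
4: 1
3: 0
11: 1
6: 0
Current total: 0 + 1 + 0 + 1 + 0 = 2
Shortfall: 10 − 2 = 8

8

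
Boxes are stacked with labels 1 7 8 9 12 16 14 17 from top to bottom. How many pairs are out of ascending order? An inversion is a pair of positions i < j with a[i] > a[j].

There is 1 inversion.

Count, for each position, how many later elements it exceeds:
1: 0
7: 0
8: 0
9: 0
12: 0
16: 1
14: 0
17: 0
Sum: 0 + 0 + 0 + 0 + 0 + 1 + 0 + 0 = 1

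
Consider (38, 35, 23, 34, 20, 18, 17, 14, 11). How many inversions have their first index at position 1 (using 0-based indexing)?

The element at index 1 is 35.
Elements after it: 23, 34, 20, 18, 17, 14, 11
Those smaller than 35: 23, 34, 20, 18, 17, 14, 11

7 such elements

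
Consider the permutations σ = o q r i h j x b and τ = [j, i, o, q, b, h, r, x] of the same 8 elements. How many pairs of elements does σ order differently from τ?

12 discordant pairs

Assign each item its position (1..8) in the first ordering, then rewrite the second ordering as that position sequence:
positions: o→1, q→2, r→3, i→4, h→5, j→6, x→7, b→8
second ordering as positions: [6, 4, 1, 2, 8, 5, 3, 7]
Discordant pairs = inversions in this position sequence.
6: 4, 1, 2, 5, 3 → 5
4: 1, 2, 3 → 3
1: 0
2: 0
8: 5, 3, 7 → 3
5: 3 → 1
3: 0
7: 0
Total: 5 + 3 + 0 + 0 + 3 + 1 + 0 + 0 = 12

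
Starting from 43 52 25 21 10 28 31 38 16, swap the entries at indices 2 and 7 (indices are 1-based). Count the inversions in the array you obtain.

Positions 2 and 7 hold 52 and 31; after swapping, the array is [43, 31, 25, 21, 10, 28, 52, 38, 16].
For each element, count later entries that are smaller:
43: 7
31: 5
25: 3
21: 2
10: 0
28: 1
52: 2
38: 1
16: 0
Sum: 7 + 5 + 3 + 2 + 0 + 1 + 2 + 1 + 0 = 21

There are 21 inversions.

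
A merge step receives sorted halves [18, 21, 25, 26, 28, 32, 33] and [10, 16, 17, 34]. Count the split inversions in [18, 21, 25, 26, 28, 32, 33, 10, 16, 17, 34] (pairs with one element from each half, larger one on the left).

There are 21 cross-inversions.

For each element r of the right run, count left-run elements greater than r:
r = 10: 18, 21, 25, 26, 28, 32, 33 → 7
r = 16: 18, 21, 25, 26, 28, 32, 33 → 7
r = 17: 18, 21, 25, 26, 28, 32, 33 → 7
r = 34: none → 0
Cross-inversions: 7 + 7 + 7 + 0 = 21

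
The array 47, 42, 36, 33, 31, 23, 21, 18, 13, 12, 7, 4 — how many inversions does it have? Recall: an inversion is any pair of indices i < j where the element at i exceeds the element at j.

For each element, count later entries that are smaller:
47 → 42, 36, 33, 31, 23, 21, 18, 13, 12, 7, 4 → 11
42 → 36, 33, 31, 23, 21, 18, 13, 12, 7, 4 → 10
36 → 33, 31, 23, 21, 18, 13, 12, 7, 4 → 9
33 → 31, 23, 21, 18, 13, 12, 7, 4 → 8
31 → 23, 21, 18, 13, 12, 7, 4 → 7
23 → 21, 18, 13, 12, 7, 4 → 6
21 → 18, 13, 12, 7, 4 → 5
18 → 13, 12, 7, 4 → 4
13 → 12, 7, 4 → 3
12 → 7, 4 → 2
7 → 4 → 1
4 → none → 0
Sum: 11 + 10 + 9 + 8 + 7 + 6 + 5 + 4 + 3 + 2 + 1 + 0 = 66

66 out-of-order pairs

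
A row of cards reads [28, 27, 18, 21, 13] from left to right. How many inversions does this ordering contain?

There are 9 inversions.

Listing every pair i<j with a[i]>a[j] (using 0-based positions):
(0,1): 28 > 27
(0,2): 28 > 18
(0,3): 28 > 21
(0,4): 28 > 13
(1,2): 27 > 18
(1,3): 27 > 21
(1,4): 27 > 13
(2,4): 18 > 13
(3,4): 21 > 13
That's 9 pairs.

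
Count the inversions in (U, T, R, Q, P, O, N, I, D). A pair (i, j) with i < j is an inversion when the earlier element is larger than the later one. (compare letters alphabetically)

36

Element-by-element contributions:
U: 8
T: 7
R: 6
Q: 5
P: 4
O: 3
N: 2
I: 1
D: 0
Sum: 8 + 7 + 6 + 5 + 4 + 3 + 2 + 1 + 0 = 36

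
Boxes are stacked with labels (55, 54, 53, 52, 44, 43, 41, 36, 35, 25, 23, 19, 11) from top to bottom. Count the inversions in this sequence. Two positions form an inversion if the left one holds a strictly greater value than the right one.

Count, for each position, how many later elements it exceeds:
55 → 54, 53, 52, 44, 43, 41, 36, 35, 25, 23, 19, 11 → 12
54 → 53, 52, 44, 43, 41, 36, 35, 25, 23, 19, 11 → 11
53 → 52, 44, 43, 41, 36, 35, 25, 23, 19, 11 → 10
52 → 44, 43, 41, 36, 35, 25, 23, 19, 11 → 9
44 → 43, 41, 36, 35, 25, 23, 19, 11 → 8
43 → 41, 36, 35, 25, 23, 19, 11 → 7
41 → 36, 35, 25, 23, 19, 11 → 6
36 → 35, 25, 23, 19, 11 → 5
35 → 25, 23, 19, 11 → 4
25 → 23, 19, 11 → 3
23 → 19, 11 → 2
19 → 11 → 1
11 → none → 0
Sum: 12 + 11 + 10 + 9 + 8 + 7 + 6 + 5 + 4 + 3 + 2 + 1 + 0 = 78

78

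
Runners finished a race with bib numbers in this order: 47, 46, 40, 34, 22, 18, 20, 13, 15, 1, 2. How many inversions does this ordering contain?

52 out-of-order pairs

Count, for each position, how many later elements it exceeds:
47 → 46, 40, 34, 22, 18, 20, 13, 15, 1, 2 → 10
46 → 40, 34, 22, 18, 20, 13, 15, 1, 2 → 9
40 → 34, 22, 18, 20, 13, 15, 1, 2 → 8
34 → 22, 18, 20, 13, 15, 1, 2 → 7
22 → 18, 20, 13, 15, 1, 2 → 6
18 → 13, 15, 1, 2 → 4
20 → 13, 15, 1, 2 → 4
13 → 1, 2 → 2
15 → 1, 2 → 2
1 → none → 0
2 → none → 0
Sum: 10 + 9 + 8 + 7 + 6 + 4 + 4 + 2 + 2 + 0 + 0 = 52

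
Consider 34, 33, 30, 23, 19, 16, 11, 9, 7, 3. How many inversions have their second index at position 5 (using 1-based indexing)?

The element at index 5 is 19.
Elements before it: 34, 33, 30, 23
Those larger than 19: 34, 33, 30, 23

4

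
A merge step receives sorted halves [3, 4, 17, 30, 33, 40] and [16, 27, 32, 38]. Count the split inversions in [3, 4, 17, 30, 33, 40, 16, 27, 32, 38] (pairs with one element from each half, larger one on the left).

Split inversions: 10

For each element r of the right run, count left-run elements greater than r:
r = 16: 17, 30, 33, 40 → 4
r = 27: 30, 33, 40 → 3
r = 32: 33, 40 → 2
r = 38: 40 → 1
Cross-inversions: 4 + 3 + 2 + 1 = 10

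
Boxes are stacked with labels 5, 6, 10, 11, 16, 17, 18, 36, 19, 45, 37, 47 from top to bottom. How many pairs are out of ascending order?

There are 2 inversions.

Count, for each position, how many later elements it exceeds:
5 → none → 0
6 → none → 0
10 → none → 0
11 → none → 0
16 → none → 0
17 → none → 0
18 → none → 0
36 → 19 → 1
19 → none → 0
45 → 37 → 1
37 → none → 0
47 → none → 0
Sum: 0 + 0 + 0 + 0 + 0 + 0 + 0 + 1 + 0 + 1 + 0 + 0 = 2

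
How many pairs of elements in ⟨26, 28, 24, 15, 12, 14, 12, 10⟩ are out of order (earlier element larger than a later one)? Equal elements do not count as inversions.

25

Element-by-element contributions:
26: 6
28: 6
24: 5
15: 4
12: 1
14: 2
12: 1
10: 0
Sum: 6 + 6 + 5 + 4 + 1 + 2 + 1 + 0 = 25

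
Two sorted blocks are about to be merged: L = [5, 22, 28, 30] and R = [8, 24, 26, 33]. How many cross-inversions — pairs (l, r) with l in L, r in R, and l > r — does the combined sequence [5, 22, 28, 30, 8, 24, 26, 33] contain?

Cross-inversions: 7

Count, for every r in R, how many entries of L exceed r:
r = 8: 22, 28, 30 → 3
r = 24: 28, 30 → 2
r = 26: 28, 30 → 2
r = 33: none → 0
Cross-inversions: 3 + 2 + 2 + 0 = 7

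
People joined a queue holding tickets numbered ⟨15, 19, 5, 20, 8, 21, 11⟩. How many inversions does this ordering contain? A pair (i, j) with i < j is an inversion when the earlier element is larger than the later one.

Count, for each position, how many later elements it exceeds:
15: 3
19: 3
5: 0
20: 2
8: 0
21: 1
11: 0
Sum: 3 + 3 + 0 + 2 + 0 + 1 + 0 = 9

9 out-of-order pairs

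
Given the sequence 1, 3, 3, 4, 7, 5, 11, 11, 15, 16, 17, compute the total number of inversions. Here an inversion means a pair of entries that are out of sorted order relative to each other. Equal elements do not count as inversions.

There is 1 inversion.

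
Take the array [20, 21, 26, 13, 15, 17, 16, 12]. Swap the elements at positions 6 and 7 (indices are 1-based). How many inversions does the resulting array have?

19

Positions 6 and 7 hold 17 and 16; after swapping, the array is [20, 21, 26, 13, 15, 16, 17, 12].
Count, for each position, how many later elements it exceeds:
20: 5
21: 5
26: 5
13: 1
15: 1
16: 1
17: 1
12: 0
Sum: 5 + 5 + 5 + 1 + 1 + 1 + 1 + 0 = 19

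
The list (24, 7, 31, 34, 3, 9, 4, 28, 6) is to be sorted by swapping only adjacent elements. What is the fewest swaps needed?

Swaps: 21

Minimum adjacent swaps = number of inversions (each swap of adjacent out-of-order elements removes one inversion and no swap can remove more).
Count inversions — for each element, later elements that are smaller:
24: 7, 3, 9, 4, 6 → 5
7: 3, 4, 6 → 3
31: 3, 9, 4, 28, 6 → 5
34: 3, 9, 4, 28, 6 → 5
3: none → 0
9: 4, 6 → 2
4: none → 0
28: 6 → 1
6: none → 0
Total inversions: 5 + 3 + 5 + 5 + 0 + 2 + 0 + 1 + 0 = 21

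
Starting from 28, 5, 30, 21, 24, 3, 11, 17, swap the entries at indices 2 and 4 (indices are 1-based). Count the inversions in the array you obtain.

19 inversions

Positions 2 and 4 hold 5 and 21; after swapping, the array is [28, 21, 30, 5, 24, 3, 11, 17].
Element-by-element contributions:
28: 6
21: 4
30: 5
5: 1
24: 3
3: 0
11: 0
17: 0
Sum: 6 + 4 + 5 + 1 + 3 + 0 + 0 + 0 = 19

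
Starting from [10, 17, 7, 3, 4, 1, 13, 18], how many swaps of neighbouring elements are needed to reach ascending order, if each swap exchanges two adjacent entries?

Swaps: 14

Minimum adjacent swaps = number of inversions (each swap of adjacent out-of-order elements removes one inversion and no swap can remove more).
Count inversions — for each element, later elements that are smaller:
10: 7, 3, 4, 1 → 4
17: 7, 3, 4, 1, 13 → 5
7: 3, 4, 1 → 3
3: 1 → 1
4: 1 → 1
1: none → 0
13: none → 0
18: none → 0
Total inversions: 4 + 5 + 3 + 1 + 1 + 0 + 0 + 0 = 14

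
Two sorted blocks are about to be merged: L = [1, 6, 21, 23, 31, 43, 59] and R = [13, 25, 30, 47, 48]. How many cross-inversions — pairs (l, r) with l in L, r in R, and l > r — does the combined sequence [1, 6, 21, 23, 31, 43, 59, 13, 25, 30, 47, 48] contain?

For each element r of the right run, count left-run elements greater than r:
r = 13: 21, 23, 31, 43, 59 → 5
r = 25: 31, 43, 59 → 3
r = 30: 31, 43, 59 → 3
r = 47: 59 → 1
r = 48: 59 → 1
Cross-inversions: 5 + 3 + 3 + 1 + 1 = 13

13 split inversions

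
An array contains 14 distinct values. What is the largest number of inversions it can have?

The maximum occurs when the array is in strictly decreasing order: every one of the C(14, 2) pairs is inverted.
C(14, 2) = 14·13/2 = 91

91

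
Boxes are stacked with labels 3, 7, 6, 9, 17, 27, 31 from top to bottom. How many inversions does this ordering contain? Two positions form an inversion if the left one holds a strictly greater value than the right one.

1 inversion

Element-by-element contributions:
3 → none → 0
7 → 6 → 1
6 → none → 0
9 → none → 0
17 → none → 0
27 → none → 0
31 → none → 0
Sum: 0 + 1 + 0 + 0 + 0 + 0 + 0 = 1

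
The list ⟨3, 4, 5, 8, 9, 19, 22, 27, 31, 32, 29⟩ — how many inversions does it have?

2

For each element, count later entries that are smaller:
3: 0
4: 0
5: 0
8: 0
9: 0
19: 0
22: 0
27: 0
31: 1
32: 1
29: 0
Sum: 0 + 0 + 0 + 0 + 0 + 0 + 0 + 0 + 1 + 1 + 0 = 2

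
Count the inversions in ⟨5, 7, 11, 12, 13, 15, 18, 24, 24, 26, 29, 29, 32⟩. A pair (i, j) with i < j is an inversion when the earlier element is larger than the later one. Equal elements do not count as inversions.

0 inversions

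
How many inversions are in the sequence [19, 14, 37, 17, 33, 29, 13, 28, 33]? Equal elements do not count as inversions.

16

Count, for each position, how many later elements it exceeds:
19 → 14, 17, 13 → 3
14 → 13 → 1
37 → 17, 33, 29, 13, 28, 33 → 6
17 → 13 → 1
33 → 29, 13, 28 → 3
29 → 13, 28 → 2
13 → none → 0
28 → none → 0
33 → none → 0
Sum: 3 + 1 + 6 + 1 + 3 + 2 + 0 + 0 + 0 = 16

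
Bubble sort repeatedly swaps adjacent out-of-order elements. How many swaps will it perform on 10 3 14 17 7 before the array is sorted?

4

The minimum number of adjacent swaps to sort an array equals its inversion count, since every such swap removes exactly one inversion.
Count inversions — for each element, later elements that are smaller:
10: 3, 7 → 2
3: none → 0
14: 7 → 1
17: 7 → 1
7: none → 0
Total inversions: 2 + 0 + 1 + 1 + 0 = 4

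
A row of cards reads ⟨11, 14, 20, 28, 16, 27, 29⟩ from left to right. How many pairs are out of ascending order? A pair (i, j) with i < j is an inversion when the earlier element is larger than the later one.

There are 3 inversions.

Inversion pairs (indices are 0-based):
(2,4): 20 > 16
(3,4): 28 > 16
(3,5): 28 > 27
That's 3 pairs.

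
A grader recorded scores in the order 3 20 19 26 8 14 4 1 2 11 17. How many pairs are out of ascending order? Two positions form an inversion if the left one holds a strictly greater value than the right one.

33 inversions

Sweep left to right; for each value list the smaller values that follow it:
3 → 1, 2 → 2
20 → 19, 8, 14, 4, 1, 2, 11, 17 → 8
19 → 8, 14, 4, 1, 2, 11, 17 → 7
26 → 8, 14, 4, 1, 2, 11, 17 → 7
8 → 4, 1, 2 → 3
14 → 4, 1, 2, 11 → 4
4 → 1, 2 → 2
1 → none → 0
2 → none → 0
11 → none → 0
17 → none → 0
Sum: 2 + 8 + 7 + 7 + 3 + 4 + 2 + 0 + 0 + 0 + 0 = 33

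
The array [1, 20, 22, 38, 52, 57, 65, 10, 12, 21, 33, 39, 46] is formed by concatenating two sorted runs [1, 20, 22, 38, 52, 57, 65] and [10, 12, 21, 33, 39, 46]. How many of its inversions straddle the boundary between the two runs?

27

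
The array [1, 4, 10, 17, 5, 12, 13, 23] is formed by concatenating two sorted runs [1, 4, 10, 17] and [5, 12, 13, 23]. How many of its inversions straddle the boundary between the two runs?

Take each right-half value and tally the left-half values above it:
r = 5: 10, 17 → 2
r = 12: 17 → 1
r = 13: 17 → 1
r = 23: none → 0
Cross-inversions: 2 + 1 + 1 + 0 = 4

4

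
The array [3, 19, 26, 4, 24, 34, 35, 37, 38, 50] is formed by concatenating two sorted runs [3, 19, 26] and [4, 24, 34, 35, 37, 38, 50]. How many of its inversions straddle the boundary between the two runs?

Count, for every r in R, how many entries of L exceed r:
r = 4: 19, 26 → 2
r = 24: 26 → 1
r = 34: none → 0
r = 35: none → 0
r = 37: none → 0
r = 38: none → 0
r = 50: none → 0
Cross-inversions: 2 + 1 + 0 + 0 + 0 + 0 + 0 = 3

3 split inversions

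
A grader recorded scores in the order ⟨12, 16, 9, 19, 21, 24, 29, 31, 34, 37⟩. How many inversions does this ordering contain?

Out-of-order pairs: 2

Element-by-element contributions:
12 → 9 → 1
16 → 9 → 1
9 → none → 0
19 → none → 0
21 → none → 0
24 → none → 0
29 → none → 0
31 → none → 0
34 → none → 0
37 → none → 0
Sum: 1 + 1 + 0 + 0 + 0 + 0 + 0 + 0 + 0 + 0 = 2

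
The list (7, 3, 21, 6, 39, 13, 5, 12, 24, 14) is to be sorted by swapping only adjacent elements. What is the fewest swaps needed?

Each adjacent swap fixes exactly one inversion, so the minimum swap count equals the number of inversions.
Count inversions — for each element, later elements that are smaller:
7: 3, 6, 5 → 3
3: none → 0
21: 6, 13, 5, 12, 14 → 5
6: 5 → 1
39: 13, 5, 12, 24, 14 → 5
13: 5, 12 → 2
5: none → 0
12: none → 0
24: 14 → 1
14: none → 0
Total inversions: 3 + 0 + 5 + 1 + 5 + 2 + 0 + 0 + 1 + 0 = 17

17 swaps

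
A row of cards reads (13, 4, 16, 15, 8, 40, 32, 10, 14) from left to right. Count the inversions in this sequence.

15

Element-by-element contributions:
13: 3
4: 0
16: 4
15: 3
8: 0
40: 3
32: 2
10: 0
14: 0
Sum: 3 + 0 + 4 + 3 + 0 + 3 + 2 + 0 + 0 = 15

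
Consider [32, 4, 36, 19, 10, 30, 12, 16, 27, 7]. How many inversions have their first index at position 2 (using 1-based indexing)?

0

The element at index 2 is 4.
Elements after it: 36, 19, 10, 30, 12, 16, 27, 7
None of them are smaller than 4.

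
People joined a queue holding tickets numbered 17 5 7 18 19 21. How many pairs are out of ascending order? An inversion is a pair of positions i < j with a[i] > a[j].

2 out-of-order pairs

Out-of-order index pairs (1-indexed):
(1,2): 17 > 5
(1,3): 17 > 7
That's 2 pairs.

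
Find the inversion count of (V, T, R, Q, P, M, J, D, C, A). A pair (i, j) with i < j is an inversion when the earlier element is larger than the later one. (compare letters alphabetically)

45 inversions

Element-by-element contributions:
V: 9
T: 8
R: 7
Q: 6
P: 5
M: 4
J: 3
D: 2
C: 1
A: 0
Sum: 9 + 8 + 7 + 6 + 5 + 4 + 3 + 2 + 1 + 0 = 45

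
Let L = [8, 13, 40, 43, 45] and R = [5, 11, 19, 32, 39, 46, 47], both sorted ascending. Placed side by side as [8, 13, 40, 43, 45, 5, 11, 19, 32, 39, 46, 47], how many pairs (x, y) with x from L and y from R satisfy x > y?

18 cross-inversions

For each element r of the right run, count left-run elements greater than r:
r = 5: 8, 13, 40, 43, 45 → 5
r = 11: 13, 40, 43, 45 → 4
r = 19: 40, 43, 45 → 3
r = 32: 40, 43, 45 → 3
r = 39: 40, 43, 45 → 3
r = 46: none → 0
r = 47: none → 0
Cross-inversions: 5 + 4 + 3 + 3 + 3 + 0 + 0 = 18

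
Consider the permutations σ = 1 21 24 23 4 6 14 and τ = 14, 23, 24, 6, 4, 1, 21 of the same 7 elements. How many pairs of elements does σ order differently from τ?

Assign each item its position (1..7) in the first ordering, then rewrite the second ordering as that position sequence:
positions: 1→1, 21→2, 24→3, 23→4, 4→5, 6→6, 14→7
second ordering as positions: [7, 4, 3, 6, 5, 1, 2]
Discordant pairs = inversions in this position sequence.
7: 4, 3, 6, 5, 1, 2 → 6
4: 3, 1, 2 → 3
3: 1, 2 → 2
6: 5, 1, 2 → 3
5: 1, 2 → 2
1: 0
2: 0
Total: 6 + 3 + 2 + 3 + 2 + 0 + 0 = 16

16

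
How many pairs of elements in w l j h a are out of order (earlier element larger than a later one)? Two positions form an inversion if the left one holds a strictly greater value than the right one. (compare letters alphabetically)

10 inversions

Count, for each position, how many later elements it exceeds:
w: 4
l: 3
j: 2
h: 1
a: 0
Sum: 4 + 3 + 2 + 1 + 0 = 10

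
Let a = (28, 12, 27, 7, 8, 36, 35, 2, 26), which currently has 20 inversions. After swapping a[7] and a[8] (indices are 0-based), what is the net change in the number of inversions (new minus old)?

Positions 7 and 8 hold 2 and 26; after swapping, the array is [28, 12, 27, 7, 8, 36, 35, 26, 2].
Element-by-element contributions:
28: 6
12: 3
27: 4
7: 1
8: 1
36: 3
35: 2
26: 1
2: 0
Sum: 6 + 3 + 4 + 1 + 1 + 3 + 2 + 1 + 0 = 21
Change: 21 − 20 = +1

+1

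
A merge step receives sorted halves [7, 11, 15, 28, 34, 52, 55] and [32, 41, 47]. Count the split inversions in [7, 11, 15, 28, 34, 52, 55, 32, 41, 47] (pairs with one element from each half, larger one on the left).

Count, for every r in R, how many entries of L exceed r:
r = 32: 34, 52, 55 → 3
r = 41: 52, 55 → 2
r = 47: 52, 55 → 2
Cross-inversions: 3 + 2 + 2 = 7

7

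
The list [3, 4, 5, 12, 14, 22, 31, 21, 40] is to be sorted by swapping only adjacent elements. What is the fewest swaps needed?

The minimum number of adjacent swaps to sort an array equals its inversion count, since every such swap removes exactly one inversion.
Count inversions — for each element, later elements that are smaller:
3: none → 0
4: none → 0
5: none → 0
12: none → 0
14: none → 0
22: 21 → 1
31: 21 → 1
21: none → 0
40: none → 0
Total inversions: 0 + 0 + 0 + 0 + 0 + 1 + 1 + 0 + 0 = 2

2 adjacent swaps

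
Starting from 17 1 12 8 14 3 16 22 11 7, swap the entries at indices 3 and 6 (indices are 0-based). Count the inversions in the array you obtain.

Inversions: 25

Positions 3 and 6 hold 8 and 16; after swapping, the array is [17, 1, 12, 16, 14, 3, 8, 22, 11, 7].
Sweep left to right; for each value list the smaller values that follow it:
17 → 1, 12, 16, 14, 3, 8, 11, 7 → 8
1 → none → 0
12 → 3, 8, 11, 7 → 4
16 → 14, 3, 8, 11, 7 → 5
14 → 3, 8, 11, 7 → 4
3 → none → 0
8 → 7 → 1
22 → 11, 7 → 2
11 → 7 → 1
7 → none → 0
Sum: 8 + 0 + 4 + 5 + 4 + 0 + 1 + 2 + 1 + 0 = 25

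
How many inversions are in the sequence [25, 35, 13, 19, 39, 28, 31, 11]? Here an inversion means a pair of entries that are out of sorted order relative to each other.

15

Count, for each position, how many later elements it exceeds:
25 → 13, 19, 11 → 3
35 → 13, 19, 28, 31, 11 → 5
13 → 11 → 1
19 → 11 → 1
39 → 28, 31, 11 → 3
28 → 11 → 1
31 → 11 → 1
11 → none → 0
Sum: 3 + 5 + 1 + 1 + 3 + 1 + 1 + 0 = 15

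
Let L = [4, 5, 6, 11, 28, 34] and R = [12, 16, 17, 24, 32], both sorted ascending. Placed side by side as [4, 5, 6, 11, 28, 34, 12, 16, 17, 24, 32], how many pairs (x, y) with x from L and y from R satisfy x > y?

Take each right-half value and tally the left-half values above it:
r = 12: 28, 34 → 2
r = 16: 28, 34 → 2
r = 17: 28, 34 → 2
r = 24: 28, 34 → 2
r = 32: 34 → 1
Cross-inversions: 2 + 2 + 2 + 2 + 1 = 9

Cross-inversions: 9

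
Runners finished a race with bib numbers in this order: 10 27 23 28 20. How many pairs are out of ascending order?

There are 4 inversions.

Listing every pair i<j with a[i]>a[j] (using 1-based positions):
(2,3): 27 > 23
(2,5): 27 > 20
(3,5): 23 > 20
(4,5): 28 > 20
That's 4 pairs.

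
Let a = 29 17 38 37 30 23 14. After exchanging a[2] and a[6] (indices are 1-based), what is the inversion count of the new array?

15

Positions 2 and 6 hold 17 and 23; after swapping, the array is [29, 23, 38, 37, 30, 17, 14].
For each element, count later entries that are smaller:
29: 3
23: 2
38: 4
37: 3
30: 2
17: 1
14: 0
Sum: 3 + 2 + 4 + 3 + 2 + 1 + 0 = 15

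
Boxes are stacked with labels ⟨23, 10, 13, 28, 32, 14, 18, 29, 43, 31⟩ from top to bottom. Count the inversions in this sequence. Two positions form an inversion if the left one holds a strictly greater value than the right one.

Element-by-element contributions:
23 → 10, 13, 14, 18 → 4
10 → none → 0
13 → none → 0
28 → 14, 18 → 2
32 → 14, 18, 29, 31 → 4
14 → none → 0
18 → none → 0
29 → none → 0
43 → 31 → 1
31 → none → 0
Sum: 4 + 0 + 0 + 2 + 4 + 0 + 0 + 0 + 1 + 0 = 11

11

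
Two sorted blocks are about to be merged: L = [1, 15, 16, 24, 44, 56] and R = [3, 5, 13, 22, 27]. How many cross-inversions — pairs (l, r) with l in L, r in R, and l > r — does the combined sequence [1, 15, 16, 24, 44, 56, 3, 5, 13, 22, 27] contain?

Count, for every r in R, how many entries of L exceed r:
r = 3: 15, 16, 24, 44, 56 → 5
r = 5: 15, 16, 24, 44, 56 → 5
r = 13: 15, 16, 24, 44, 56 → 5
r = 22: 24, 44, 56 → 3
r = 27: 44, 56 → 2
Cross-inversions: 5 + 5 + 5 + 3 + 2 = 20

20 cross-inversions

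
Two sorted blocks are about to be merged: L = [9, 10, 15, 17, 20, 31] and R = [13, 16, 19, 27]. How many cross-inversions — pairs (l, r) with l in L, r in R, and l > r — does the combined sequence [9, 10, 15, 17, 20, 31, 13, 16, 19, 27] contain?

There are 10 cross-inversions.

For each element r of the right run, count left-run elements greater than r:
r = 13: 15, 17, 20, 31 → 4
r = 16: 17, 20, 31 → 3
r = 19: 20, 31 → 2
r = 27: 31 → 1
Cross-inversions: 4 + 3 + 2 + 1 = 10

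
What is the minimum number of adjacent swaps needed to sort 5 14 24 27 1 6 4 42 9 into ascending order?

16

Minimum adjacent swaps = number of inversions (each swap of adjacent out-of-order elements removes one inversion and no swap can remove more).
Count inversions — for each element, later elements that are smaller:
5: 1, 4 → 2
14: 1, 6, 4, 9 → 4
24: 1, 6, 4, 9 → 4
27: 1, 6, 4, 9 → 4
1: none → 0
6: 4 → 1
4: none → 0
42: 9 → 1
9: none → 0
Total inversions: 2 + 4 + 4 + 4 + 0 + 1 + 0 + 1 + 0 = 16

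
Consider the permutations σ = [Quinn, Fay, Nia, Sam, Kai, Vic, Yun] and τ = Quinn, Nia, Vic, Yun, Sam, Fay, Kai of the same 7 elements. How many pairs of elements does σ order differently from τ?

8 discordant pairs

Assign each item its position (1..7) in the first ordering, then rewrite the second ordering as that position sequence:
positions: Quinn→1, Fay→2, Nia→3, Sam→4, Kai→5, Vic→6, Yun→7
second ordering as positions: [1, 3, 6, 7, 4, 2, 5]
Discordant pairs = inversions in this position sequence.
1: 0
3: 2 → 1
6: 4, 2, 5 → 3
7: 4, 2, 5 → 3
4: 2 → 1
2: 0
5: 0
Total: 0 + 1 + 3 + 3 + 1 + 0 + 0 = 8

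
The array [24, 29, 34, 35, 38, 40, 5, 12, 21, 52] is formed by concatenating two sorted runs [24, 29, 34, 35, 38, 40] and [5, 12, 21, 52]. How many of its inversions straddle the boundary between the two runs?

18 split inversions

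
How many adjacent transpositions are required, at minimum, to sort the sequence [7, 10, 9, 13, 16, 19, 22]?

1

Each adjacent swap fixes exactly one inversion, so the minimum swap count equals the number of inversions.
Count inversions — for each element, later elements that are smaller:
7: none → 0
10: 9 → 1
9: none → 0
13: none → 0
16: none → 0
19: none → 0
22: none → 0
Total inversions: 0 + 1 + 0 + 0 + 0 + 0 + 0 = 1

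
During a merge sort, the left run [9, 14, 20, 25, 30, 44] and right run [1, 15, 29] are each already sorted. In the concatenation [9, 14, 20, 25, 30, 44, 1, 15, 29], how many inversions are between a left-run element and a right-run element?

There are 12 split inversions.

Count, for every r in R, how many entries of L exceed r:
r = 1: 9, 14, 20, 25, 30, 44 → 6
r = 15: 20, 25, 30, 44 → 4
r = 29: 30, 44 → 2
Cross-inversions: 6 + 4 + 2 = 12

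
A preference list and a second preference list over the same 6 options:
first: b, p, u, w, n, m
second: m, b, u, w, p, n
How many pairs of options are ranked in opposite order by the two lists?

Assign each item its position (1..6) in the first ordering, then rewrite the second ordering as that position sequence:
positions: b→1, p→2, u→3, w→4, n→5, m→6
second ordering as positions: [6, 1, 3, 4, 2, 5]
Discordant pairs = inversions in this position sequence.
6: 1, 3, 4, 2, 5 → 5
1: 0
3: 2 → 1
4: 2 → 1
2: 0
5: 0
Total: 5 + 0 + 1 + 1 + 0 + 0 = 7

7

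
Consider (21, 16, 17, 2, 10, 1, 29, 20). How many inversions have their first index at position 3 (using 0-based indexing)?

1

The element at index 3 is 2.
Elements after it: 10, 1, 29, 20
Those smaller than 2: 1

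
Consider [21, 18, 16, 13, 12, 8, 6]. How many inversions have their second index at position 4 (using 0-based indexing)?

The element at index 4 is 12.
Elements before it: 21, 18, 16, 13
Those larger than 12: 21, 18, 16, 13

4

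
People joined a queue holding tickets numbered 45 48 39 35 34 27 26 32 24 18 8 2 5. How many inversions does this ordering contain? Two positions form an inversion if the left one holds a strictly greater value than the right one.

There are 74 out-of-order pairs.

For each element, count later entries that are smaller:
45 → 39, 35, 34, 27, 26, 32, 24, 18, 8, 2, 5 → 11
48 → 39, 35, 34, 27, 26, 32, 24, 18, 8, 2, 5 → 11
39 → 35, 34, 27, 26, 32, 24, 18, 8, 2, 5 → 10
35 → 34, 27, 26, 32, 24, 18, 8, 2, 5 → 9
34 → 27, 26, 32, 24, 18, 8, 2, 5 → 8
27 → 26, 24, 18, 8, 2, 5 → 6
26 → 24, 18, 8, 2, 5 → 5
32 → 24, 18, 8, 2, 5 → 5
24 → 18, 8, 2, 5 → 4
18 → 8, 2, 5 → 3
8 → 2, 5 → 2
2 → none → 0
5 → none → 0
Sum: 11 + 11 + 10 + 9 + 8 + 6 + 5 + 5 + 4 + 3 + 2 + 0 + 0 = 74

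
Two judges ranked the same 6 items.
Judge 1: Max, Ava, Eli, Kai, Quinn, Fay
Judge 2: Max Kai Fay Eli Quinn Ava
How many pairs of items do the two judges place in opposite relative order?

Assign each item its position (1..6) in the first ordering, then rewrite the second ordering as that position sequence:
positions: Max→1, Ava→2, Eli→3, Kai→4, Quinn→5, Fay→6
second ordering as positions: [1, 4, 6, 3, 5, 2]
Discordant pairs = inversions in this position sequence.
1: 0
4: 3, 2 → 2
6: 3, 5, 2 → 3
3: 2 → 1
5: 2 → 1
2: 0
Total: 0 + 2 + 3 + 1 + 1 + 0 = 7

7 discordant pairs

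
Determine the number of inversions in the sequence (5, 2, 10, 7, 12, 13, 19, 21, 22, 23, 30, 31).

2

For each element, count later entries that are smaller:
5: 1
2: 0
10: 1
7: 0
12: 0
13: 0
19: 0
21: 0
22: 0
23: 0
30: 0
31: 0
Sum: 1 + 0 + 1 + 0 + 0 + 0 + 0 + 0 + 0 + 0 + 0 + 0 = 2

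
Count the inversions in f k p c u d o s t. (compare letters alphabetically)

For each element, count later entries that are smaller:
f → c, d → 2
k → c, d → 2
p → c, d, o → 3
c → none → 0
u → d, o, s, t → 4
d → none → 0
o → none → 0
s → none → 0
t → none → 0
Sum: 2 + 2 + 3 + 0 + 4 + 0 + 0 + 0 + 0 = 11

11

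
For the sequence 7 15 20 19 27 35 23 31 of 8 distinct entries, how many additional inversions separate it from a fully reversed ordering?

24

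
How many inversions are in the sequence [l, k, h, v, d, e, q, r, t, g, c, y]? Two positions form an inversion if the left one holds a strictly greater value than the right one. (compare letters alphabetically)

31

Element-by-element contributions:
l → k, h, d, e, g, c → 6
k → h, d, e, g, c → 5
h → d, e, g, c → 4
v → d, e, q, r, t, g, c → 7
d → c → 1
e → c → 1
q → g, c → 2
r → g, c → 2
t → g, c → 2
g → c → 1
c → none → 0
y → none → 0
Sum: 6 + 5 + 4 + 7 + 1 + 1 + 2 + 2 + 2 + 1 + 0 + 0 = 31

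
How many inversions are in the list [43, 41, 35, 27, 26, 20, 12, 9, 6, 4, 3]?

55 out-of-order pairs

Sweep left to right; for each value list the smaller values that follow it:
43 → 41, 35, 27, 26, 20, 12, 9, 6, 4, 3 → 10
41 → 35, 27, 26, 20, 12, 9, 6, 4, 3 → 9
35 → 27, 26, 20, 12, 9, 6, 4, 3 → 8
27 → 26, 20, 12, 9, 6, 4, 3 → 7
26 → 20, 12, 9, 6, 4, 3 → 6
20 → 12, 9, 6, 4, 3 → 5
12 → 9, 6, 4, 3 → 4
9 → 6, 4, 3 → 3
6 → 4, 3 → 2
4 → 3 → 1
3 → none → 0
Sum: 10 + 9 + 8 + 7 + 6 + 5 + 4 + 3 + 2 + 1 + 0 = 55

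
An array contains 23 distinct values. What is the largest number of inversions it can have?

A reversed (strictly descending) arrangement makes every pair an inversion, giving C(23, 2) inversions.
C(23, 2) = 23·22/2 = 253

253 inversions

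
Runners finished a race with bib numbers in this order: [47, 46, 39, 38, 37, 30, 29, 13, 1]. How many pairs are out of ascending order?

36

Sweep left to right; for each value list the smaller values that follow it:
47: 8
46: 7
39: 6
38: 5
37: 4
30: 3
29: 2
13: 1
1: 0
Sum: 8 + 7 + 6 + 5 + 4 + 3 + 2 + 1 + 0 = 36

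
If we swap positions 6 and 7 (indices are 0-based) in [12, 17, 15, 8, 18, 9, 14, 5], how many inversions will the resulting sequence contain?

17 inversions

Positions 6 and 7 hold 14 and 5; after swapping, the array is [12, 17, 15, 8, 18, 9, 5, 14].
Sweep left to right; for each value list the smaller values that follow it:
12: 3
17: 5
15: 4
8: 1
18: 3
9: 1
5: 0
14: 0
Sum: 3 + 5 + 4 + 1 + 3 + 1 + 0 + 0 = 17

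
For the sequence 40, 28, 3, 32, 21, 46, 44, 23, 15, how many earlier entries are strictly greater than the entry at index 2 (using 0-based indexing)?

2

The element at index 2 is 3.
Elements before it: 40, 28
Those larger than 3: 40, 28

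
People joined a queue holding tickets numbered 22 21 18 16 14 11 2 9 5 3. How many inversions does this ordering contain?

For each element, count later entries that are smaller:
22: 9
21: 8
18: 7
16: 6
14: 5
11: 4
2: 0
9: 2
5: 1
3: 0
Sum: 9 + 8 + 7 + 6 + 5 + 4 + 0 + 2 + 1 + 0 = 42

There are 42 inversions.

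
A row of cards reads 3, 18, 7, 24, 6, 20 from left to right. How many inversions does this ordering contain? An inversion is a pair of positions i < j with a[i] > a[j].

5 inversions

Element-by-element contributions:
3 → none → 0
18 → 7, 6 → 2
7 → 6 → 1
24 → 6, 20 → 2
6 → none → 0
20 → none → 0
Sum: 0 + 2 + 1 + 2 + 0 + 0 = 5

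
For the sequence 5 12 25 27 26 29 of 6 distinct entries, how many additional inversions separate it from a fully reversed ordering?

14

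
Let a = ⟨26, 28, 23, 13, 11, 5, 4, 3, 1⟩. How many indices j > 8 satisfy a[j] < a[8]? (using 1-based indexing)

The element at index 8 is 3.
Elements after it: 1
Those smaller than 3: 1

1 such element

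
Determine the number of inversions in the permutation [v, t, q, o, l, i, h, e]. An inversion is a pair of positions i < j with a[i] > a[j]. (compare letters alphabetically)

28

Count, for each position, how many later elements it exceeds:
v → t, q, o, l, i, h, e → 7
t → q, o, l, i, h, e → 6
q → o, l, i, h, e → 5
o → l, i, h, e → 4
l → i, h, e → 3
i → h, e → 2
h → e → 1
e → none → 0
Sum: 7 + 6 + 5 + 4 + 3 + 2 + 1 + 0 = 28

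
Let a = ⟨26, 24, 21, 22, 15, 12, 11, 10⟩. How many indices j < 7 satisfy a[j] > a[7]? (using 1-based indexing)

The element at index 7 is 11.
Elements before it: 26, 24, 21, 22, 15, 12
Those larger than 11: 26, 24, 21, 22, 15, 12

6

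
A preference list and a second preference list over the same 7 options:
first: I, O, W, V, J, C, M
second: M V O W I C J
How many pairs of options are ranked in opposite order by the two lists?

Assign each item its position (1..7) in the first ordering, then rewrite the second ordering as that position sequence:
positions: I→1, O→2, W→3, V→4, J→5, C→6, M→7
second ordering as positions: [7, 4, 2, 3, 1, 6, 5]
Discordant pairs = inversions in this position sequence.
7: 4, 2, 3, 1, 6, 5 → 6
4: 2, 3, 1 → 3
2: 1 → 1
3: 1 → 1
1: 0
6: 5 → 1
5: 0
Total: 6 + 3 + 1 + 1 + 0 + 1 + 0 = 12

There are 12 pairs.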